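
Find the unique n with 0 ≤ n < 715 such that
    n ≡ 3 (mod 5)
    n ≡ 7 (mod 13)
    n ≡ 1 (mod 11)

Combine the congruences pairwise.
From n ≡ 3 (mod 5) write n = 3 + 5t. Substituting into n ≡ 7 (mod 13) gives 5t ≡ 4 (mod 13), and since 5⁻¹ ≡ 8 (mod 13), t ≡ 6. Hence n ≡ 3 + 5·6 = 33 (mod 65).
From n ≡ 33 (mod 65) write n = 33 + 65t. Substituting into n ≡ 1 (mod 11) gives 65t ≡ 1 (mod 11), and since 10⁻¹ ≡ 10 (mod 11), t ≡ 10. Hence n ≡ 33 + 65·10 = 683 (mod 715).

683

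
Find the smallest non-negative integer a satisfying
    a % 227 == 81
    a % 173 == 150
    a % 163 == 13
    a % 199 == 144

Combine the congruences pairwise.
From a ≡ 81 (mod 227) write a = 81 + 227t. Substituting into a ≡ 150 (mod 173) gives 227t ≡ 69 (mod 173), and since 54⁻¹ ≡ 157 (mod 173), t ≡ 107. Hence a ≡ 81 + 227·107 = 24370 (mod 39271).
From a ≡ 24370 (mod 39271) write a = 24370 + 39271t. Substituting into a ≡ 13 (mod 163) gives 39271t ≡ 93 (mod 163), and since 151⁻¹ ≡ 95 (mod 163), t ≡ 33. Hence a ≡ 24370 + 39271·33 = 1320313 (mod 6401173).
From a ≡ 1320313 (mod 6401173) write a = 1320313 + 6401173t. Substituting into a ≡ 144 (mod 199) gives 6401173t ≡ 196 (mod 199), and since 139⁻¹ ≡ 63 (mod 199), t ≡ 10. Hence a ≡ 1320313 + 6401173·10 = 65332043 (mod 1273833427).

65332043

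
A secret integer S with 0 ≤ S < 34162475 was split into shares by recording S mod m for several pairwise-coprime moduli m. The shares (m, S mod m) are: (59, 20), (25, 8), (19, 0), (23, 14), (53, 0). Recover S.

5708683

The moduli are pairwise coprime; N = 59·25·19·23·53 = 34162475.
N/59 = 579025; 579025 ≡ 58 (mod 59); 58·58 ≡ 1, so inverse 58.
N/25 = 1366499; 1366499 ≡ 24 (mod 25); 24·24 ≡ 1, so inverse 24.
N/19 = 1798025; 1798025 ≡ 17 (mod 19); 17·9 ≡ 1, so inverse 9.
N/23 = 1485325; 1485325 ≡ 8 (mod 23); 8·3 ≡ 1, so inverse 3.
N/53 = 644575; 644575 ≡ 42 (mod 53); 42·24 ≡ 1, so inverse 24.
S ≡ 20·579025·58 + 8·1366499·24 + 0·1798025·9 + 14·1485325·3 + 0·644575·24 = 996420458.
996420458 mod 34162475 = 5708683.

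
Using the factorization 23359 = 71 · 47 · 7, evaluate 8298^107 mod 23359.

Mod 71: 8298 ≡ 62; by Fermat, exponent reduces to 107 mod 70 = 37; 62^37 ≡ 61 (mod 71).
Mod 47: 8298 ≡ 26; by Fermat, exponent reduces to 107 mod 46 = 15; 26^15 ≡ 15 (mod 47).
Mod 7: 8298 ≡ 3; by Fermat, exponent reduces to 107 mod 6 = 5; 3^5 ≡ 5 (mod 7).
Combine by CRT: x ≡ 61 (mod 71), x ≡ 15 (mod 47), x ≡ 5 (mod 7) ⇒ x ≡ 3540 (mod 23359).

3540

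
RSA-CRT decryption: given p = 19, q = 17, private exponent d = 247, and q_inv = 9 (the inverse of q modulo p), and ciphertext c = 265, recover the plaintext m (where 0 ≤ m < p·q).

d_p = d mod (p−1) = 247 mod 18 = 13; d_q = d mod (q−1) = 7.
m₁ = c^(d_p) mod p: c ≡ 18 (mod 19), and 18^13 mod 19 = 18.
m₂ = c^(d_q) mod q: c ≡ 10 (mod 17), and 10^7 mod 17 = 5.
h = q_inv·(m₁ − m₂) mod p = 9·(18 − 5) mod 19 = 3.
m = m₂ + h·q = 5 + 3·17 = 56.

56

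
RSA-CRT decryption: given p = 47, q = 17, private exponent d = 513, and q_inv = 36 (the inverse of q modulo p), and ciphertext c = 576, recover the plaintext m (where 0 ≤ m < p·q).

559

d_p = d mod (p−1) = 513 mod 46 = 7; d_q = d mod (q−1) = 1.
m₁ = c^(d_p) mod p: c ≡ 12 (mod 47), and 12^7 mod 47 = 42.
m₂ = c^(d_q) mod q: c ≡ 15 (mod 17), and 15^1 mod 17 = 15.
h = q_inv·(m₁ − m₂) mod p = 36·(42 − 15) mod 47 = 32.
m = m₂ + h·q = 15 + 32·17 = 559.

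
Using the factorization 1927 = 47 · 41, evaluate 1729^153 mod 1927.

Mod 47: 1729 ≡ 37; by Fermat, exponent reduces to 153 mod 46 = 15; 37^15 ≡ 7 (mod 47).
Mod 41: 1729 ≡ 7; by Fermat, exponent reduces to 153 mod 40 = 33; 7^33 ≡ 29 (mod 41).
Combine by CRT: x ≡ 7 (mod 47), x ≡ 29 (mod 41) ⇒ x ≡ 1464 (mod 1927).

1464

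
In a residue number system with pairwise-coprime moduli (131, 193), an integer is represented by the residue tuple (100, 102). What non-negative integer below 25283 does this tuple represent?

Combine the congruences pairwise.
From x ≡ 100 (mod 131) write x = 100 + 131t. Substituting into x ≡ 102 (mod 193) gives 131t ≡ 2 (mod 193), and since 131⁻¹ ≡ 28 (mod 193), t ≡ 56. Hence x ≡ 100 + 131·56 = 7436 (mod 25283).

7436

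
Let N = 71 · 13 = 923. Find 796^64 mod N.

Mod 71: 796 ≡ 15; 15^64 ≡ 3 (mod 71).
Mod 13: 796 ≡ 3; by Fermat, exponent reduces to 64 mod 12 = 4; 3^4 ≡ 3 (mod 13).
Combine by CRT: x ≡ 3 (mod 71), x ≡ 3 (mod 13) ⇒ x ≡ 3 (mod 923).

3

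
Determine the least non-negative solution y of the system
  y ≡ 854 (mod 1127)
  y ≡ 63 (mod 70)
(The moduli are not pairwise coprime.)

8743

Combine the congruences pairwise.
gcd(1127, 70) = 7 and 7 | (63 − 854), so the pair is consistent; merging gives y ≡ 8743 (mod 11270), where 11270 = lcm(1127, 70).
The solution is unique modulo lcm(1127, 70) = 11270.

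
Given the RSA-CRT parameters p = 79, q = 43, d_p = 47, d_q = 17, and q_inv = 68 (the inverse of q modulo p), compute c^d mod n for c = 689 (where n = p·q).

m₁ = c^(d_p) mod p: c ≡ 57 (mod 79), and 57^47 mod 79 = 33.
m₂ = c^(d_q) mod q: c ≡ 1 (mod 43), and 1^17 mod 43 = 1.
h = q_inv·(m₁ − m₂) mod p = 68·(33 − 1) mod 79 = 43.
m = m₂ + h·q = 1 + 43·43 = 1850.

1850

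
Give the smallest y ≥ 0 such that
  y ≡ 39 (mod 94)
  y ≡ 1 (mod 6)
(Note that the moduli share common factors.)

gcd(94, 6) = 2 and 2 | (1 − 39), so the pair is consistent; merging gives y ≡ 133 (mod 282), where 282 = lcm(94, 6).
The solution is unique modulo lcm(94, 6) = 282.

133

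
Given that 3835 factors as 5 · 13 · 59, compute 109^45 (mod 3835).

3749

Mod 5: 109 ≡ 4; by Fermat, exponent reduces to 45 mod 4 = 1; 4^1 ≡ 4 (mod 5).
Mod 13: 109 ≡ 5; by Fermat, exponent reduces to 45 mod 12 = 9; 5^9 ≡ 5 (mod 13).
Mod 59: 109 ≡ 50; 50^45 ≡ 32 (mod 59).
Combine by CRT: x ≡ 4 (mod 5), x ≡ 5 (mod 13), x ≡ 32 (mod 59) ⇒ x ≡ 3749 (mod 3835).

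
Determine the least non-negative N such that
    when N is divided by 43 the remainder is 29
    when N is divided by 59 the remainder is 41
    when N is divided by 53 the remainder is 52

18390

The moduli are pairwise coprime; M = 43·59·53 = 134461.
M/43 = 3127; 3127 ≡ 31 (mod 43); 31·25 ≡ 1, so inverse 25.
M/59 = 2279; 2279 ≡ 37 (mod 59); 37·8 ≡ 1, so inverse 8.
M/53 = 2537; 2537 ≡ 46 (mod 53); 46·15 ≡ 1, so inverse 15.
N ≡ 29·3127·25 + 41·2279·8 + 52·2537·15 = 4993447.
4993447 mod 134461 = 18390.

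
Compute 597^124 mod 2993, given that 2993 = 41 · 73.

Mod 41: 597 ≡ 23; by Fermat, exponent reduces to 124 mod 40 = 4; 23^4 ≡ 16 (mod 41).
Mod 73: 597 ≡ 13; by Fermat, exponent reduces to 124 mod 72 = 52; 13^52 ≡ 71 (mod 73).
Combine by CRT: x ≡ 16 (mod 41), x ≡ 71 (mod 73) ⇒ x ≡ 2845 (mod 2993).

2845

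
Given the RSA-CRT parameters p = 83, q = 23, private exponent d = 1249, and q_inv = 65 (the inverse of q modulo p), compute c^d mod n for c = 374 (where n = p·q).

d_p = d mod (p−1) = 1249 mod 82 = 19; d_q = d mod (q−1) = 17.
m₁ = c^(d_p) mod p: c ≡ 42 (mod 83), and 42^19 mod 83 = 18.
m₂ = c^(d_q) mod q: c ≡ 6 (mod 23), and 6^17 mod 23 = 12.
h = q_inv·(m₁ − m₂) mod p = 65·(18 − 12) mod 83 = 58.
m = m₂ + h·q = 12 + 58·23 = 1346.

1346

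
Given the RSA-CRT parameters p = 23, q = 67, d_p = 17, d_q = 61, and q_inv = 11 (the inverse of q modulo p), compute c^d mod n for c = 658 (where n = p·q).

1262

m₁ = c^(d_p) mod p: c ≡ 14 (mod 23), and 14^17 mod 23 = 20.
m₂ = c^(d_q) mod q: c ≡ 55 (mod 67), and 55^61 mod 67 = 56.
h = q_inv·(m₁ − m₂) mod p = 11·(20 − 56) mod 23 = 18.
m = m₂ + h·q = 56 + 18·67 = 1262.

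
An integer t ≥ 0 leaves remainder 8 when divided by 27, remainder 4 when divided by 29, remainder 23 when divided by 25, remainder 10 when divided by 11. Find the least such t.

91673

The moduli are pairwise coprime; N = 27·29·25·11 = 215325.
N/27 = 7975; 7975 ≡ 10 (mod 27); 10·19 ≡ 1, so inverse 19.
N/29 = 7425; 7425 ≡ 1 (mod 29), inverse 1.
N/25 = 8613; 8613 ≡ 13 (mod 25); 13·2 ≡ 1, so inverse 2.
N/11 = 19575; 19575 ≡ 6 (mod 11); 6·2 ≡ 1, so inverse 2.
t ≡ 8·7975·19 + 4·7425·1 + 23·8613·2 + 10·19575·2 = 2029598.
2029598 mod 215325 = 91673.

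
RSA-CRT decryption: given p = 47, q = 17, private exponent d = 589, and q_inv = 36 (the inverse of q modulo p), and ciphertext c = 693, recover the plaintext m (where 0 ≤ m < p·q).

d_p = d mod (p−1) = 589 mod 46 = 37; d_q = d mod (q−1) = 13.
m₁ = c^(d_p) mod p: c ≡ 35 (mod 47), and 35^37 mod 47 = 22.
m₂ = c^(d_q) mod q: c ≡ 13 (mod 17), and 13^13 mod 17 = 13.
h = q_inv·(m₁ − m₂) mod p = 36·(22 − 13) mod 47 = 42.
m = m₂ + h·q = 13 + 42·17 = 727.

727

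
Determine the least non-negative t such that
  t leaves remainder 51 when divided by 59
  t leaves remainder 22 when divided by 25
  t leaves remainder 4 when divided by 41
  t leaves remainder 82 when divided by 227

Combine the congruences pairwise.
From t ≡ 51 (mod 59) write t = 51 + 59s. Substituting into t ≡ 22 (mod 25) gives 59s ≡ 21 (mod 25), and since 9⁻¹ ≡ 14 (mod 25), s ≡ 19. Hence t ≡ 51 + 59·19 = 1172 (mod 1475).
From t ≡ 1172 (mod 1475) write t = 1172 + 1475s. Substituting into t ≡ 4 (mod 41) gives 1475s ≡ 21 (mod 41), and since 40⁻¹ ≡ 40 (mod 41), s ≡ 20. Hence t ≡ 1172 + 1475·20 = 30672 (mod 60475).
From t ≡ 30672 (mod 60475) write t = 30672 + 60475s. Substituting into t ≡ 82 (mod 227) gives 60475s ≡ 55 (mod 227), and since 93⁻¹ ≡ 83 (mod 227), s ≡ 25. Hence t ≡ 30672 + 60475·25 = 1542547 (mod 13727825).

1542547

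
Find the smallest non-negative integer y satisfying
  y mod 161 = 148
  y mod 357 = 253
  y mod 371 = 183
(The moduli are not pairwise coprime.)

229090

Combine the congruences pairwise.
gcd(161, 357) = 7 and 7 | (253 − 148), so the pair is consistent; merging gives y ≡ 7393 (mod 8211), where 8211 = lcm(161, 357).
gcd(8211, 371) = 7 and 7 | (183 − 7393), so the pair is consistent; merging gives y ≡ 229090 (mod 435183), where 435183 = lcm(8211, 371).
The solution is unique modulo lcm(161, 357, 371) = 435183.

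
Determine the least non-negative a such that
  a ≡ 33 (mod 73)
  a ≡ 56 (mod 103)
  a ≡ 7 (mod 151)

371165

Combine the congruences pairwise.
From a ≡ 33 (mod 73) write a = 33 + 73t. Substituting into a ≡ 56 (mod 103) gives 73t ≡ 23 (mod 103), and since 73⁻¹ ≡ 24 (mod 103), t ≡ 37. Hence a ≡ 33 + 73·37 = 2734 (mod 7519).
From a ≡ 2734 (mod 7519) write a = 2734 + 7519t. Substituting into a ≡ 7 (mod 151) gives 7519t ≡ 142 (mod 151), and since 120⁻¹ ≡ 112 (mod 151), t ≡ 49. Hence a ≡ 2734 + 7519·49 = 371165 (mod 1135369).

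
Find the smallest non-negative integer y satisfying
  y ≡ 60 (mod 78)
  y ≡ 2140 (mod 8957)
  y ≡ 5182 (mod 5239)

Combine the congruences pairwise.
gcd(78, 8957) = 13 and 13 | (2140 − 60), so the pair is consistent; merging gives y ≡ 37968 (mod 53742), where 53742 = lcm(78, 8957).
gcd(53742, 5239) = 169 and 169 | (5182 − 37968), so the pair is consistent; merging gives y ≡ 1650228 (mod 1666002), where 1666002 = lcm(53742, 5239).
The solution is unique modulo lcm(78, 8957, 5239) = 1666002.

1650228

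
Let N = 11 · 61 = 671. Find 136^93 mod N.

Mod 11: 136 ≡ 4; by Fermat, exponent reduces to 93 mod 10 = 3; 4^3 ≡ 9 (mod 11).
Mod 61: 136 ≡ 14; by Fermat, exponent reduces to 93 mod 60 = 33; 14^33 ≡ 60 (mod 61).
Combine by CRT: x ≡ 9 (mod 11), x ≡ 60 (mod 61) ⇒ x ≡ 548 (mod 671).

548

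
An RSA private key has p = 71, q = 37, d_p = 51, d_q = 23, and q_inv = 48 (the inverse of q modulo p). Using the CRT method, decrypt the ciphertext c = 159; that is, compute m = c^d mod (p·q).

m₁ = c^(d_p) mod p: c ≡ 17 (mod 71), and 17^51 mod 71 = 17.
m₂ = c^(d_q) mod q: c ≡ 11 (mod 37), and 11^23 mod 37 = 27.
h = q_inv·(m₁ − m₂) mod p = 48·(17 − 27) mod 71 = 17.
m = m₂ + h·q = 27 + 17·37 = 656.

656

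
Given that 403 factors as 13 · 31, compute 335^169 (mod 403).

335

Mod 13: 335 ≡ 10; by Fermat, exponent reduces to 169 mod 12 = 1; 10^1 ≡ 10 (mod 13).
Mod 31: 335 ≡ 25; by Fermat, exponent reduces to 169 mod 30 = 19; 25^19 ≡ 25 (mod 31).
Combine by CRT: x ≡ 10 (mod 13), x ≡ 25 (mod 31) ⇒ x ≡ 335 (mod 403).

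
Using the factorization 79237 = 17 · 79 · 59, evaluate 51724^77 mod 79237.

33195

Mod 17: 51724 ≡ 10; by Fermat, exponent reduces to 77 mod 16 = 13; 10^13 ≡ 11 (mod 17).
Mod 79: 51724 ≡ 58; 58^77 ≡ 15 (mod 79).
Mod 59: 51724 ≡ 40; by Fermat, exponent reduces to 77 mod 58 = 19; 40^19 ≡ 37 (mod 59).
Combine by CRT: x ≡ 11 (mod 17), x ≡ 15 (mod 79), x ≡ 37 (mod 59) ⇒ x ≡ 33195 (mod 79237).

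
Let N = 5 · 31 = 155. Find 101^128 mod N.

16

Mod 5: 101 ≡ 1; since 4 | 128, by Fermat 1^128 ≡ 1 (mod 5).
Mod 31: 101 ≡ 8; by Fermat, exponent reduces to 128 mod 30 = 8; 8^8 ≡ 16 (mod 31).
Combine by CRT: x ≡ 1 (mod 5), x ≡ 16 (mod 31) ⇒ x ≡ 16 (mod 155).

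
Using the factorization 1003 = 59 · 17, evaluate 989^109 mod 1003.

Mod 59: 989 ≡ 45; by Fermat, exponent reduces to 109 mod 58 = 51; 45^51 ≡ 25 (mod 59).
Mod 17: 989 ≡ 3; by Fermat, exponent reduces to 109 mod 16 = 13; 3^13 ≡ 12 (mod 17).
Combine by CRT: x ≡ 25 (mod 59), x ≡ 12 (mod 17) ⇒ x ≡ 556 (mod 1003).

556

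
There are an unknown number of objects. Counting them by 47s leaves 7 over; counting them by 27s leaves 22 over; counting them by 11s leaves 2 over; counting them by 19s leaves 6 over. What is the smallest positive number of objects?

Combine the congruences pairwise.
From N ≡ 7 (mod 47) write N = 7 + 47t. Substituting into N ≡ 22 (mod 27) gives 47t ≡ 15 (mod 27), and since 20⁻¹ ≡ 23 (mod 27), t ≡ 21. Hence N ≡ 7 + 47·21 = 994 (mod 1269).
From N ≡ 994 (mod 1269) write N = 994 + 1269t. Substituting into N ≡ 2 (mod 11) gives 1269t ≡ 9 (mod 11), and since 4⁻¹ ≡ 3 (mod 11), t ≡ 5. Hence N ≡ 994 + 1269·5 = 7339 (mod 13959).
From N ≡ 7339 (mod 13959) write N = 7339 + 13959t. Substituting into N ≡ 6 (mod 19) gives 13959t ≡ 1 (mod 19), and since 13⁻¹ ≡ 3 (mod 19), t ≡ 3. Hence N ≡ 7339 + 13959·3 = 49216 (mod 265221).

49216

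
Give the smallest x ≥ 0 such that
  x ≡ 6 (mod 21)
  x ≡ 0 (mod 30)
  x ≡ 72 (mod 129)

Combine the congruences pairwise.
gcd(21, 30) = 3 and 3 | (0 − 6), so the pair is consistent; merging gives x ≡ 90 (mod 210), where 210 = lcm(21, 30).
gcd(210, 129) = 3 and 3 | (72 − 90), so the pair is consistent; merging gives x ≡ 8070 (mod 9030), where 9030 = lcm(210, 129).
The solution is unique modulo lcm(21, 30, 129) = 9030.

8070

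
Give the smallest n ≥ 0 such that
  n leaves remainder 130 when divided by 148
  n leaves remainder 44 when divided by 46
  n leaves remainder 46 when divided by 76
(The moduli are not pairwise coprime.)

gcd(148, 46) = 2 and 2 | (44 − 130), so the pair is consistent; merging gives n ≡ 2942 (mod 3404), where 3404 = lcm(148, 46).
gcd(3404, 76) = 4 and 4 | (46 − 2942), so the pair is consistent; merging gives n ≡ 36982 (mod 64676), where 64676 = lcm(3404, 76).
The solution is unique modulo lcm(148, 46, 76) = 64676.

36982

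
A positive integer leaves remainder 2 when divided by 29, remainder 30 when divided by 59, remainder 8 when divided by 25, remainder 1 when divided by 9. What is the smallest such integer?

From a ≡ 2 (mod 29) write a = 2 + 29t. Substituting into a ≡ 30 (mod 59) gives 29t ≡ 28 (mod 59), and since 29⁻¹ ≡ 57 (mod 59), t ≡ 3. Hence a ≡ 2 + 29·3 = 89 (mod 1711).
From a ≡ 89 (mod 1711) write a = 89 + 1711t. Substituting into a ≡ 8 (mod 25) gives 1711t ≡ 19 (mod 25), and since 11⁻¹ ≡ 16 (mod 25), t ≡ 4. Hence a ≡ 89 + 1711·4 = 6933 (mod 42775).
From a ≡ 6933 (mod 42775) write a = 6933 + 42775t. Substituting into a ≡ 1 (mod 9) gives 42775t ≡ 7 (mod 9), and since 7⁻¹ ≡ 4 (mod 9), t ≡ 1. Hence a ≡ 6933 + 42775·1 = 49708 (mod 384975).

49708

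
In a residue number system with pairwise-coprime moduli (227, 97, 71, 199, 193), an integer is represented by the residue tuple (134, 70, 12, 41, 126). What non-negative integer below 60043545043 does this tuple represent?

The moduli are pairwise coprime; N = 227·97·71·199·193 = 60043545043.
N/227 = 264509009; 264509009 ≡ 210 (mod 227); 210·40 ≡ 1, so inverse 40.
N/97 = 619005619; 619005619 ≡ 22 (mod 97); 22·75 ≡ 1, so inverse 75.
N/71 = 845683733; 845683733 ≡ 35 (mod 71); 35·69 ≡ 1, so inverse 69.
N/199 = 301726357; 301726357 ≡ 169 (mod 199); 169·126 ≡ 1, so inverse 126.
N/193 = 311106451; 311106451 ≡ 101 (mod 193); 101·86 ≡ 1, so inverse 86.
x ≡ 134·264509009·40 + 70·619005619·75 + 12·845683733·69 + 41·301726357·126 + 126·311106451·86 = 10297641782212.
10297641782212 mod 60043545043 = 30195579859.

30195579859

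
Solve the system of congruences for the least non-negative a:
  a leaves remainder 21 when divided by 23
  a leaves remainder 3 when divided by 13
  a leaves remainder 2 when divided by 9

The moduli are pairwise coprime; N = 23·13·9 = 2691.
N/23 = 117; 117 ≡ 2 (mod 23); 2·12 ≡ 1, so inverse 12.
N/13 = 207; 207 ≡ 12 (mod 13); 12·12 ≡ 1, so inverse 12.
N/9 = 299; 299 ≡ 2 (mod 9); 2·5 ≡ 1, so inverse 5.
a ≡ 21·117·12 + 3·207·12 + 2·299·5 = 39926.
39926 mod 2691 = 2252.

2252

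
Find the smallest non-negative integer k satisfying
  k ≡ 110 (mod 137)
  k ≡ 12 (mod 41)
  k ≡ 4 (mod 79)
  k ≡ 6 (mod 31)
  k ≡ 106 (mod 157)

106929980

Combine the congruences pairwise.
From k ≡ 110 (mod 137) write k = 110 + 137t. Substituting into k ≡ 12 (mod 41) gives 137t ≡ 25 (mod 41), and since 14⁻¹ ≡ 3 (mod 41), t ≡ 34. Hence k ≡ 110 + 137·34 = 4768 (mod 5617).
From k ≡ 4768 (mod 5617) write k = 4768 + 5617t. Substituting into k ≡ 4 (mod 79) gives 5617t ≡ 55 (mod 79), and since 8⁻¹ ≡ 10 (mod 79), t ≡ 76. Hence k ≡ 4768 + 5617·76 = 431660 (mod 443743).
From k ≡ 431660 (mod 443743) write k = 431660 + 443743t. Substituting into k ≡ 6 (mod 31) gives 443743t ≡ 21 (mod 31), and since 9⁻¹ ≡ 7 (mod 31), t ≡ 23. Hence k ≡ 431660 + 443743·23 = 10637749 (mod 13756033).
From k ≡ 10637749 (mod 13756033) write k = 10637749 + 13756033t. Substituting into k ≡ 106 (mod 157) gives 13756033t ≡ 49 (mod 157), and since 7⁻¹ ≡ 45 (mod 157), t ≡ 7. Hence k ≡ 10637749 + 13756033·7 = 106929980 (mod 2159697181).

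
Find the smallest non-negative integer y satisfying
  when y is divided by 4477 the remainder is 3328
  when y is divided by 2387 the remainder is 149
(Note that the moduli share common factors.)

339103

Combine the congruences pairwise.
gcd(4477, 2387) = 11 and 11 | (149 − 3328), so the pair is consistent; merging gives y ≡ 339103 (mod 971509), where 971509 = lcm(4477, 2387).
The solution is unique modulo lcm(4477, 2387) = 971509.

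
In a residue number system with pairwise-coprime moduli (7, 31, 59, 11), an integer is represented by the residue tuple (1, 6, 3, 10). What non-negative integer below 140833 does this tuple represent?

The moduli are pairwise coprime; N = 7·31·59·11 = 140833.
N/7 = 20119; 20119 ≡ 1 (mod 7), inverse 1.
N/31 = 4543; 4543 ≡ 17 (mod 31); 17·11 ≡ 1, so inverse 11.
N/59 = 2387; 2387 ≡ 27 (mod 59); 27·35 ≡ 1, so inverse 35.
N/11 = 12803; 12803 ≡ 10 (mod 11); 10·10 ≡ 1, so inverse 10.
x ≡ 1·20119·1 + 6·4543·11 + 3·2387·35 + 10·12803·10 = 1850892.
1850892 mod 140833 = 20063.

20063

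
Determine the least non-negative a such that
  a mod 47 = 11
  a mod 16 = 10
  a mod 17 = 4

9082

The moduli are pairwise coprime; N = 47·16·17 = 12784.
N/47 = 272; 272 ≡ 37 (mod 47); 37·14 ≡ 1, so inverse 14.
N/16 = 799; 799 ≡ 15 (mod 16); 15·15 ≡ 1, so inverse 15.
N/17 = 752; 752 ≡ 4 (mod 17); 4·13 ≡ 1, so inverse 13.
a ≡ 11·272·14 + 10·799·15 + 4·752·13 = 200842.
200842 mod 12784 = 9082.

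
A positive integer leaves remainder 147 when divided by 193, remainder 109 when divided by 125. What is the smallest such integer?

16359

From x ≡ 147 (mod 193) write x = 147 + 193t. Substituting into x ≡ 109 (mod 125) gives 193t ≡ 87 (mod 125), and since 68⁻¹ ≡ 57 (mod 125), t ≡ 84. Hence x ≡ 147 + 193·84 = 16359 (mod 24125).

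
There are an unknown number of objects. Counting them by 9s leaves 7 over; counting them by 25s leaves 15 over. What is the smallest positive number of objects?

From N ≡ 7 (mod 9) write N = 7 + 9t. Substituting into N ≡ 15 (mod 25) gives 9t ≡ 8 (mod 25), and since 9⁻¹ ≡ 14 (mod 25), t ≡ 12. Hence N ≡ 7 + 9·12 = 115 (mod 225).

115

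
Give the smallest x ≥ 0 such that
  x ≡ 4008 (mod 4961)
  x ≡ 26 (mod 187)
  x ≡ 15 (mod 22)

38735

Combine the congruences pairwise.
gcd(4961, 187) = 11 and 11 | (26 − 4008), so the pair is consistent; merging gives x ≡ 38735 (mod 84337), where 84337 = lcm(4961, 187).
gcd(84337, 22) = 11 and 11 | (15 − 38735), so the pair is consistent; merging gives x ≡ 38735 (mod 168674), where 168674 = lcm(84337, 22).
The solution is unique modulo lcm(4961, 187, 22) = 168674.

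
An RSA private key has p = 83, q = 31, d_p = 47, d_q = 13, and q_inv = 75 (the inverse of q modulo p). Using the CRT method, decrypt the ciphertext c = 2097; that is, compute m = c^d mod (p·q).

m₁ = c^(d_p) mod p: c ≡ 22 (mod 83), and 22^47 mod 83 = 5.
m₂ = c^(d_q) mod q: c ≡ 20 (mod 31), and 20^13 mod 31 = 10.
h = q_inv·(m₁ − m₂) mod p = 75·(5 − 10) mod 83 = 40.
m = m₂ + h·q = 10 + 40·31 = 1250.

1250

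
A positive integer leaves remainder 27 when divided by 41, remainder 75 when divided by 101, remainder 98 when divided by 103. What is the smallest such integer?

264190

The moduli are pairwise coprime; M = 41·101·103 = 426523.
M/41 = 10403; 10403 ≡ 30 (mod 41); 30·26 ≡ 1, so inverse 26.
M/101 = 4223; 4223 ≡ 82 (mod 101); 82·85 ≡ 1, so inverse 85.
M/103 = 4141; 4141 ≡ 21 (mod 103); 21·54 ≡ 1, so inverse 54.
N ≡ 27·10403·26 + 75·4223·85 + 98·4141·54 = 56138703.
56138703 mod 426523 = 264190.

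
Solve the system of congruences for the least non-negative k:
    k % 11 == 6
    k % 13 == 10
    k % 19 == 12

The moduli are pairwise coprime; N = 11·13·19 = 2717.
N/11 = 247; 247 ≡ 5 (mod 11); 5·9 ≡ 1, so inverse 9.
N/13 = 209; 209 ≡ 1 (mod 13), inverse 1.
N/19 = 143; 143 ≡ 10 (mod 19); 10·2 ≡ 1, so inverse 2.
k ≡ 6·247·9 + 10·209·1 + 12·143·2 = 18860.
18860 mod 2717 = 2558.

2558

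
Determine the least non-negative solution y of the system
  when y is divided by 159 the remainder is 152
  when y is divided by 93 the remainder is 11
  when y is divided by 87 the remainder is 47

116540

Combine the congruences pairwise.
gcd(159, 93) = 3 and 3 | (11 − 152), so the pair is consistent; merging gives y ≡ 3173 (mod 4929), where 4929 = lcm(159, 93).
gcd(4929, 87) = 3 and 3 | (47 − 3173), so the pair is consistent; merging gives y ≡ 116540 (mod 142941), where 142941 = lcm(4929, 87).
The solution is unique modulo lcm(159, 93, 87) = 142941.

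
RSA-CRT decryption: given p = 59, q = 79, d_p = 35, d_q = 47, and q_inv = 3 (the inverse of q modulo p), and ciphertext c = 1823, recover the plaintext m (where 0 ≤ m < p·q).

m₁ = c^(d_p) mod p: c ≡ 53 (mod 59), and 53^35 mod 59 = 46.
m₂ = c^(d_q) mod q: c ≡ 6 (mod 79), and 6^47 mod 79 = 3.
h = q_inv·(m₁ − m₂) mod p = 3·(46 − 3) mod 59 = 11.
m = m₂ + h·q = 3 + 11·79 = 872.

872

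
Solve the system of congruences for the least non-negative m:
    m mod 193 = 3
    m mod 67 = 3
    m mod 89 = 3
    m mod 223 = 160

The moduli are pairwise coprime; N = 193·67·89·223 = 256641557.
N/193 = 1329749; 1329749 ≡ 172 (mod 193); 172·147 ≡ 1, so inverse 147.
N/67 = 3830471; 3830471 ≡ 14 (mod 67); 14·24 ≡ 1, so inverse 24.
N/89 = 2883613; 2883613 ≡ 13 (mod 89); 13·48 ≡ 1, so inverse 48.
N/223 = 1150859; 1150859 ≡ 179 (mod 223); 179·76 ≡ 1, so inverse 76.
m ≡ 3·1329749·147 + 3·3830471·24 + 3·2883613·48 + 160·1150859·76 = 15271898933.
15271898933 mod 256641557 = 130047070.

130047070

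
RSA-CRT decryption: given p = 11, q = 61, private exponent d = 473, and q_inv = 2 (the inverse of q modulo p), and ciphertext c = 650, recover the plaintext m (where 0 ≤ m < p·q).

d_p = d mod (p−1) = 473 mod 10 = 3; d_q = d mod (q−1) = 53.
m₁ = c^(d_p) mod p: c ≡ 1 (mod 11), and 1^3 mod 11 = 1.
m₂ = c^(d_q) mod q: c ≡ 40 (mod 61), and 40^53 mod 61 = 32.
h = q_inv·(m₁ − m₂) mod p = 2·(1 − 32) mod 11 = 4.
m = m₂ + h·q = 32 + 4·61 = 276.

276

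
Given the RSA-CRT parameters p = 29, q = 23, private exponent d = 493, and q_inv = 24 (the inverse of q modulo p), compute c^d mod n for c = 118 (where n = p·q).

340

d_p = d mod (p−1) = 493 mod 28 = 17; d_q = d mod (q−1) = 9.
m₁ = c^(d_p) mod p: c ≡ 2 (mod 29), and 2^17 mod 29 = 21.
m₂ = c^(d_q) mod q: c ≡ 3 (mod 23), and 3^9 mod 23 = 18.
h = q_inv·(m₁ − m₂) mod p = 24·(21 − 18) mod 29 = 14.
m = m₂ + h·q = 18 + 14·23 = 340.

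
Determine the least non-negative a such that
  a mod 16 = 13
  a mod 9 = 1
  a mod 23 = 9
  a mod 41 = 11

From a ≡ 13 (mod 16) write a = 13 + 16t. Substituting into a ≡ 1 (mod 9) gives 16t ≡ 6 (mod 9), and since 7⁻¹ ≡ 4 (mod 9), t ≡ 6. Hence a ≡ 13 + 16·6 = 109 (mod 144).
From a ≡ 109 (mod 144) write a = 109 + 144t. Substituting into a ≡ 9 (mod 23) gives 144t ≡ 15 (mod 23), and since 6⁻¹ ≡ 4 (mod 23), t ≡ 14. Hence a ≡ 109 + 144·14 = 2125 (mod 3312).
From a ≡ 2125 (mod 3312) write a = 2125 + 3312t. Substituting into a ≡ 11 (mod 41) gives 3312t ≡ 18 (mod 41), and since 32⁻¹ ≡ 9 (mod 41), t ≡ 39. Hence a ≡ 2125 + 3312·39 = 131293 (mod 135792).

131293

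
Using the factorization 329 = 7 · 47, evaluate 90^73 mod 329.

Mod 7: 90 ≡ 6; by Fermat, exponent reduces to 73 mod 6 = 1; 6^1 ≡ 6 (mod 7).
Mod 47: 90 ≡ 43; by Fermat, exponent reduces to 73 mod 46 = 27; 43^27 ≡ 26 (mod 47).
Combine by CRT: x ≡ 6 (mod 7), x ≡ 26 (mod 47) ⇒ x ≡ 167 (mod 329).

167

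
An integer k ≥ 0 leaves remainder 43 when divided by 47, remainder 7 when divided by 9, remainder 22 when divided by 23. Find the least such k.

From k ≡ 43 (mod 47) write k = 43 + 47t. Substituting into k ≡ 7 (mod 9) gives 47t ≡ 0 (mod 9), and since 2⁻¹ ≡ 5 (mod 9), t ≡ 0. Hence k ≡ 43 + 47·0 = 43 (mod 423).
From k ≡ 43 (mod 423) write k = 43 + 423t. Substituting into k ≡ 22 (mod 23) gives 423t ≡ 2 (mod 23), and since 9⁻¹ ≡ 18 (mod 23), t ≡ 13. Hence k ≡ 43 + 423·13 = 5542 (mod 9729).

5542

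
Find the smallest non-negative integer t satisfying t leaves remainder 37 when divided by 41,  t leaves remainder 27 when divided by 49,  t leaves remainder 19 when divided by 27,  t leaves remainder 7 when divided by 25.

389332

From t ≡ 37 (mod 41) write t = 37 + 41s. Substituting into t ≡ 27 (mod 49) gives 41s ≡ 39 (mod 49), and since 41⁻¹ ≡ 6 (mod 49), s ≡ 38. Hence t ≡ 37 + 41·38 = 1595 (mod 2009).
From t ≡ 1595 (mod 2009) write t = 1595 + 2009s. Substituting into t ≡ 19 (mod 27) gives 2009s ≡ 17 (mod 27), and since 11⁻¹ ≡ 5 (mod 27), s ≡ 4. Hence t ≡ 1595 + 2009·4 = 9631 (mod 54243).
From t ≡ 9631 (mod 54243) write t = 9631 + 54243s. Substituting into t ≡ 7 (mod 25) gives 54243s ≡ 1 (mod 25), and since 18⁻¹ ≡ 7 (mod 25), s ≡ 7. Hence t ≡ 9631 + 54243·7 = 389332 (mod 1356075).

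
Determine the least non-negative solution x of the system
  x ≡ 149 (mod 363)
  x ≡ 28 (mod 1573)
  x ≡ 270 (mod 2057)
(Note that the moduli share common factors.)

39353

gcd(363, 1573) = 121 and 121 | (28 − 149), so the pair is consistent; merging gives x ≡ 1601 (mod 4719), where 4719 = lcm(363, 1573).
gcd(4719, 2057) = 121 and 121 | (270 − 1601), so the pair is consistent; merging gives x ≡ 39353 (mod 80223), where 80223 = lcm(4719, 2057).
The solution is unique modulo lcm(363, 1573, 2057) = 80223.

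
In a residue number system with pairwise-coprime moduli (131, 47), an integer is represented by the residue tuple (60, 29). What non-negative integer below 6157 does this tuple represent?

4776

Combine the congruences pairwise.
From x ≡ 60 (mod 131) write x = 60 + 131t. Substituting into x ≡ 29 (mod 47) gives 131t ≡ 16 (mod 47), and since 37⁻¹ ≡ 14 (mod 47), t ≡ 36. Hence x ≡ 60 + 131·36 = 4776 (mod 6157).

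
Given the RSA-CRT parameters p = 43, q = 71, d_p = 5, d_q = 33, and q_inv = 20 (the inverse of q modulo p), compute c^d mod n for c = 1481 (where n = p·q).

2223

m₁ = c^(d_p) mod p: c ≡ 19 (mod 43), and 19^5 mod 43 = 30.
m₂ = c^(d_q) mod q: c ≡ 61 (mod 71), and 61^33 mod 71 = 22.
h = q_inv·(m₁ − m₂) mod p = 20·(30 − 22) mod 43 = 31.
m = m₂ + h·q = 22 + 31·71 = 2223.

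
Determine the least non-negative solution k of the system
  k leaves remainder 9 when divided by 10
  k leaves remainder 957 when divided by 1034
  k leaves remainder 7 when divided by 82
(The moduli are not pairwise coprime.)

Combine the congruences pairwise.
gcd(10, 1034) = 2 and 2 | (957 − 9), so the pair is consistent; merging gives k ≡ 4059 (mod 5170), where 5170 = lcm(10, 1034).
gcd(5170, 82) = 2 and 2 | (7 − 4059), so the pair is consistent; merging gives k ≡ 66099 (mod 211970), where 211970 = lcm(5170, 82).
The solution is unique modulo lcm(10, 1034, 82) = 211970.

66099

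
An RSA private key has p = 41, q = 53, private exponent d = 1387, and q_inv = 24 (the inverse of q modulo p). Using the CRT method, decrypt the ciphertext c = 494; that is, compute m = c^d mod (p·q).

d_p = d mod (p−1) = 1387 mod 40 = 27; d_q = d mod (q−1) = 35.
m₁ = c^(d_p) mod p: c ≡ 2 (mod 41), and 2^27 mod 41 = 5.
m₂ = c^(d_q) mod q: c ≡ 17 (mod 53), and 17^35 mod 53 = 38.
h = q_inv·(m₁ − m₂) mod p = 24·(5 − 38) mod 41 = 28.
m = m₂ + h·q = 38 + 28·53 = 1522.

1522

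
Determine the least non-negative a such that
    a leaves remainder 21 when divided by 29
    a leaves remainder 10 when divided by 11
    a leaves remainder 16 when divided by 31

The moduli are pairwise coprime; N = 29·11·31 = 9889.
N/29 = 341; 341 ≡ 22 (mod 29); 22·4 ≡ 1, so inverse 4.
N/11 = 899; 899 ≡ 8 (mod 11); 8·7 ≡ 1, so inverse 7.
N/31 = 319; 319 ≡ 9 (mod 31); 9·7 ≡ 1, so inverse 7.
a ≡ 21·341·4 + 10·899·7 + 16·319·7 = 127302.
127302 mod 9889 = 8634.

8634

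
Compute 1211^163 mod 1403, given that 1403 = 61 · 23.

796

Mod 61: 1211 ≡ 52; by Fermat, exponent reduces to 163 mod 60 = 43; 52^43 ≡ 3 (mod 61).
Mod 23: 1211 ≡ 15; by Fermat, exponent reduces to 163 mod 22 = 9; 15^9 ≡ 14 (mod 23).
Combine by CRT: x ≡ 3 (mod 61), x ≡ 14 (mod 23) ⇒ x ≡ 796 (mod 1403).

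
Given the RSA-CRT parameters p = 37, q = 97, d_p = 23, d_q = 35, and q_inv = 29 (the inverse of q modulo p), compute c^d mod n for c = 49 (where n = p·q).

m₁ = c^(d_p) mod p: c ≡ 12 (mod 37), and 12^23 mod 37 = 7.
m₂ = c^(d_q) mod q: c ≡ 49 (mod 97), and 49^35 mod 97 = 44.
h = q_inv·(m₁ − m₂) mod p = 29·(7 − 44) mod 37 = 0.
m = m₂ + h·q = 44 + 0·97 = 44.

44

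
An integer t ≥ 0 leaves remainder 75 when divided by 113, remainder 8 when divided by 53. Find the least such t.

From t ≡ 75 (mod 113) write t = 75 + 113s. Substituting into t ≡ 8 (mod 53) gives 113s ≡ 39 (mod 53), and since 7⁻¹ ≡ 38 (mod 53), s ≡ 51. Hence t ≡ 75 + 113·51 = 5838 (mod 5989).

5838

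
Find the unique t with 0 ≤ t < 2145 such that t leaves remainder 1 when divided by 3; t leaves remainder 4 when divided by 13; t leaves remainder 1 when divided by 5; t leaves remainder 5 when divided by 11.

From t ≡ 1 (mod 3) write t = 1 + 3s. Substituting into t ≡ 4 (mod 13) gives 3s ≡ 3 (mod 13), and since 3⁻¹ ≡ 9 (mod 13), s ≡ 1. Hence t ≡ 1 + 3·1 = 4 (mod 39).
From t ≡ 4 (mod 39) write t = 4 + 39s. Substituting into t ≡ 1 (mod 5) gives 39s ≡ 2 (mod 5), and since 4⁻¹ ≡ 4 (mod 5), s ≡ 3. Hence t ≡ 4 + 39·3 = 121 (mod 195).
From t ≡ 121 (mod 195) write t = 121 + 195s. Substituting into t ≡ 5 (mod 11) gives 195s ≡ 5 (mod 11), and since 8⁻¹ ≡ 7 (mod 11), s ≡ 2. Hence t ≡ 121 + 195·2 = 511 (mod 2145).

511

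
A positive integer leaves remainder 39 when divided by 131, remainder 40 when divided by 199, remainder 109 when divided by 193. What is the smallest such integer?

636044

The moduli are pairwise coprime; N = 131·199·193 = 5031317.
N/131 = 38407; 38407 ≡ 24 (mod 131); 24·71 ≡ 1, so inverse 71.
N/199 = 25283; 25283 ≡ 10 (mod 199); 10·20 ≡ 1, so inverse 20.
N/193 = 26069; 26069 ≡ 14 (mod 193); 14·69 ≡ 1, so inverse 69.
t ≡ 39·38407·71 + 40·25283·20 + 109·26069·69 = 322640332.
322640332 mod 5031317 = 636044.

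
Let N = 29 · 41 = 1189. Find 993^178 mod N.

Mod 29: 993 ≡ 7; by Fermat, exponent reduces to 178 mod 28 = 10; 7^10 ≡ 24 (mod 29).
Mod 41: 993 ≡ 9; by Fermat, exponent reduces to 178 mod 40 = 18; 9^18 ≡ 40 (mod 41).
Combine by CRT: x ≡ 24 (mod 29), x ≡ 40 (mod 41) ⇒ x ≡ 778 (mod 1189).

778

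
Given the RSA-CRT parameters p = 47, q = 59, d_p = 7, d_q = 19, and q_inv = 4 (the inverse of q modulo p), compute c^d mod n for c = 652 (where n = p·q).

466

m₁ = c^(d_p) mod p: c ≡ 41 (mod 47), and 41^7 mod 47 = 43.
m₂ = c^(d_q) mod q: c ≡ 3 (mod 59), and 3^19 mod 59 = 53.
h = q_inv·(m₁ − m₂) mod p = 4·(43 − 53) mod 47 = 7.
m = m₂ + h·q = 53 + 7·59 = 466.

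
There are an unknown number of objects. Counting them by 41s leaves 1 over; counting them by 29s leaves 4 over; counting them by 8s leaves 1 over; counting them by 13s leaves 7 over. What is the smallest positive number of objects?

60353

The moduli are pairwise coprime; M = 41·29·8·13 = 123656.
M/41 = 3016; 3016 ≡ 23 (mod 41); 23·25 ≡ 1, so inverse 25.
M/29 = 4264; 4264 ≡ 1 (mod 29), inverse 1.
M/8 = 15457; 15457 ≡ 1 (mod 8), inverse 1.
M/13 = 9512; 9512 ≡ 9 (mod 13); 9·3 ≡ 1, so inverse 3.
N ≡ 1·3016·25 + 4·4264·1 + 1·15457·1 + 7·9512·3 = 307665.
307665 mod 123656 = 60353.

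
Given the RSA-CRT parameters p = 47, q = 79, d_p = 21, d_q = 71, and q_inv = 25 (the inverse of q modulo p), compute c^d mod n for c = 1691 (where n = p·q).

3571

m₁ = c^(d_p) mod p: c ≡ 46 (mod 47), and 46^21 mod 47 = 46.
m₂ = c^(d_q) mod q: c ≡ 32 (mod 79), and 32^71 mod 79 = 16.
h = q_inv·(m₁ − m₂) mod p = 25·(46 − 16) mod 47 = 45.
m = m₂ + h·q = 16 + 45·79 = 3571.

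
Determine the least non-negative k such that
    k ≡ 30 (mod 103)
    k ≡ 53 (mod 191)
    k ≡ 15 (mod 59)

From k ≡ 30 (mod 103) write k = 30 + 103t. Substituting into k ≡ 53 (mod 191) gives 103t ≡ 23 (mod 191), and since 103⁻¹ ≡ 102 (mod 191), t ≡ 54. Hence k ≡ 30 + 103·54 = 5592 (mod 19673).
From k ≡ 5592 (mod 19673) write k = 5592 + 19673t. Substituting into k ≡ 15 (mod 59) gives 19673t ≡ 28 (mod 59), and since 26⁻¹ ≡ 25 (mod 59), t ≡ 51. Hence k ≡ 5592 + 19673·51 = 1008915 (mod 1160707).

1008915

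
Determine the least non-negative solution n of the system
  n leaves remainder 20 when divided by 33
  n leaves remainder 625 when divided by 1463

3551

gcd(33, 1463) = 11 and 11 | (625 − 20), so the pair is consistent; merging gives n ≡ 3551 (mod 4389), where 4389 = lcm(33, 1463).
The solution is unique modulo lcm(33, 1463) = 4389.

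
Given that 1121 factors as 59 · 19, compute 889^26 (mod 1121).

Mod 59: 889 ≡ 4; 4^26 ≡ 12 (mod 59).
Mod 19: 889 ≡ 15; by Fermat, exponent reduces to 26 mod 18 = 8; 15^8 ≡ 5 (mod 19).
Combine by CRT: x ≡ 12 (mod 59), x ≡ 5 (mod 19) ⇒ x ≡ 366 (mod 1121).

366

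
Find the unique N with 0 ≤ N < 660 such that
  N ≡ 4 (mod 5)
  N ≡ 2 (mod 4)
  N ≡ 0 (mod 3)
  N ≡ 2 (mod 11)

The moduli are pairwise coprime; M = 5·4·3·11 = 660.
M/5 = 132; 132 ≡ 2 (mod 5); 2·3 ≡ 1, so inverse 3.
M/4 = 165; 165 ≡ 1 (mod 4), inverse 1.
M/3 = 220; 220 ≡ 1 (mod 3), inverse 1.
M/11 = 60; 60 ≡ 5 (mod 11); 5·9 ≡ 1, so inverse 9.
N ≡ 4·132·3 + 2·165·1 + 0·220·1 + 2·60·9 = 2994.
2994 mod 660 = 354.

354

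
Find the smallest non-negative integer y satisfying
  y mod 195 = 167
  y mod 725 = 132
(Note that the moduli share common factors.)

7382

gcd(195, 725) = 5 and 5 | (132 − 167), so the pair is consistent; merging gives y ≡ 7382 (mod 28275), where 28275 = lcm(195, 725).
The solution is unique modulo lcm(195, 725) = 28275.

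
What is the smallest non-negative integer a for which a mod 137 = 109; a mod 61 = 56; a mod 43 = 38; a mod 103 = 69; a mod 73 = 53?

2261374854

From a ≡ 109 (mod 137) write a = 109 + 137t. Substituting into a ≡ 56 (mod 61) gives 137t ≡ 8 (mod 61), and since 15⁻¹ ≡ 57 (mod 61), t ≡ 29. Hence a ≡ 109 + 137·29 = 4082 (mod 8357).
From a ≡ 4082 (mod 8357) write a = 4082 + 8357t. Substituting into a ≡ 38 (mod 43) gives 8357t ≡ 41 (mod 43), and since 15⁻¹ ≡ 23 (mod 43), t ≡ 40. Hence a ≡ 4082 + 8357·40 = 338362 (mod 359351).
From a ≡ 338362 (mod 359351) write a = 338362 + 359351t. Substituting into a ≡ 69 (mod 103) gives 359351t ≡ 62 (mod 103), and since 87⁻¹ ≡ 45 (mod 103), t ≡ 9. Hence a ≡ 338362 + 359351·9 = 3572521 (mod 37013153).
From a ≡ 3572521 (mod 37013153) write a = 3572521 + 37013153t. Substituting into a ≡ 53 (mod 73) gives 37013153t ≡ 6 (mod 73), and since 36⁻¹ ≡ 71 (mod 73), t ≡ 61. Hence a ≡ 3572521 + 37013153·61 = 2261374854 (mod 2701960169).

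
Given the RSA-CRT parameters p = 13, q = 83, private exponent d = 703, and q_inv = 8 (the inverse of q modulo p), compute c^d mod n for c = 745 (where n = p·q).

147

d_p = d mod (p−1) = 703 mod 12 = 7; d_q = d mod (q−1) = 47.
m₁ = c^(d_p) mod p: c ≡ 4 (mod 13), and 4^7 mod 13 = 4.
m₂ = c^(d_q) mod q: c ≡ 81 (mod 83), and 81^47 mod 83 = 64.
h = q_inv·(m₁ − m₂) mod p = 8·(4 − 64) mod 13 = 1.
m = m₂ + h·q = 64 + 1·83 = 147.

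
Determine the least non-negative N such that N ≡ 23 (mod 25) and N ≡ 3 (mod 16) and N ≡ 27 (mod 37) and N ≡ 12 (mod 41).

The moduli are pairwise coprime; M = 25·16·37·41 = 606800.
M/25 = 24272; 24272 ≡ 22 (mod 25); 22·8 ≡ 1, so inverse 8.
M/16 = 37925; 37925 ≡ 5 (mod 16); 5·13 ≡ 1, so inverse 13.
M/37 = 16400; 16400 ≡ 9 (mod 37); 9·33 ≡ 1, so inverse 33.
M/41 = 14800; 14800 ≡ 40 (mod 41); 40·40 ≡ 1, so inverse 40.
N ≡ 23·24272·8 + 3·37925·13 + 27·16400·33 + 12·14800·40 = 27661523.
27661523 mod 606800 = 355523.

355523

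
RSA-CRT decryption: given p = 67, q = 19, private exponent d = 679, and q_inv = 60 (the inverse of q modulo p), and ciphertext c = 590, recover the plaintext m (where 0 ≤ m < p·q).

419

d_p = d mod (p−1) = 679 mod 66 = 19; d_q = d mod (q−1) = 13.
m₁ = c^(d_p) mod p: c ≡ 54 (mod 67), and 54^19 mod 67 = 17.
m₂ = c^(d_q) mod q: c ≡ 1 (mod 19), and 1^13 mod 19 = 1.
h = q_inv·(m₁ − m₂) mod p = 60·(17 − 1) mod 67 = 22.
m = m₂ + h·q = 1 + 22·19 = 419.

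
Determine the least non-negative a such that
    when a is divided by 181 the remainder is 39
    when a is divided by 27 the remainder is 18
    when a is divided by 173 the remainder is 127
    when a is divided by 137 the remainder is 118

From a ≡ 39 (mod 181) write a = 39 + 181t. Substituting into a ≡ 18 (mod 27) gives 181t ≡ 6 (mod 27), and since 19⁻¹ ≡ 10 (mod 27), t ≡ 6. Hence a ≡ 39 + 181·6 = 1125 (mod 4887).
From a ≡ 1125 (mod 4887) write a = 1125 + 4887t. Substituting into a ≡ 127 (mod 173) gives 4887t ≡ 40 (mod 173), and since 43⁻¹ ≡ 169 (mod 173), t ≡ 13. Hence a ≡ 1125 + 4887·13 = 64656 (mod 845451).
From a ≡ 64656 (mod 845451) write a = 64656 + 845451t. Substituting into a ≡ 118 (mod 137) gives 845451t ≡ 126 (mod 137), and since 24⁻¹ ≡ 40 (mod 137), t ≡ 108. Hence a ≡ 64656 + 845451·108 = 91373364 (mod 115826787).

91373364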